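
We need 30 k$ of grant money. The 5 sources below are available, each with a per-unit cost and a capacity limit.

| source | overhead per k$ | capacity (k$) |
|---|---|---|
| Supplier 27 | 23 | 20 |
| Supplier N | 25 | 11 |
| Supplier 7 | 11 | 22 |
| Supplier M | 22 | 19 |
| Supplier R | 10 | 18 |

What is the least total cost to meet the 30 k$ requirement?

312

Fill from the cheapest source first.
Supplier R (10): use full 18 ; 12 k$ to go.
Take 12 from Supplier 7 at 11 to finish.
Supplier M, Supplier 27, Supplier N: unused.
Cost = 18×10 + 12×11 = 312.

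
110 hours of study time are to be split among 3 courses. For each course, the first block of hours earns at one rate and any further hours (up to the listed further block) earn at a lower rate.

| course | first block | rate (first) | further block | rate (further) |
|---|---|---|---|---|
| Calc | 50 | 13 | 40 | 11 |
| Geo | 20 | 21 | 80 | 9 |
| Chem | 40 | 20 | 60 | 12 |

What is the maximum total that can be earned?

Treat each block as its own option and order by rate: Geo/T1 21 > Chem/T1 20 > Calc/T1 13 > Chem/T2 12 > Calc/T2 11 > Geo/T2 9.
Geo/T1 (21): +20 — 90 left.
Fill Chem T1 block (40 at 20) — 50 left.
Fill Calc T1 block (50 at 13) — 0 left.
Total = 21×20 + 20×40 + 13×50 = 1870.

1870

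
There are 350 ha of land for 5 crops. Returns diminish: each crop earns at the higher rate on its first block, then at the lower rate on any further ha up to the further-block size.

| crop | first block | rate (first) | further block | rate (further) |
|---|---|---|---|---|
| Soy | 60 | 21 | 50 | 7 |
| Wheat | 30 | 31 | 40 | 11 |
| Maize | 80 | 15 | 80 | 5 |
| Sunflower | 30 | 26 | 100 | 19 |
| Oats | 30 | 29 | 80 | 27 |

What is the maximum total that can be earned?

8200

Treat each block as its own option and order by rate: Wheat/tier1 31 > Oats/tier1 29 > Oats/tier2 27 > Sunflower/tier1 26 > Soy/tier1 21 > Sunflower/tier2 19 > Maize/tier1 15 > Wheat/tier2 11 > Soy/tier2 7 > Maize/tier2 5.
Wheat/tier1 (31): +30 ; 320 left.
Oats tier1 at 29: fill all 30 ; 290 left.
Fill Oats tier2 block (80 at 27) ; 210 left.
Sunflower tier1 at 26: fill all 30 ; 180 left.
Soy/tier1 (21): +60 ; 120 left.
Sunflower tier2 at 19: fill all 100 ; 20 left.
20 remain; put them into Maize tier1 at 15.
Total = 31×30 + 29×30 + 27×80 + 26×30 + 21×60 + 19×100 + 15×20 = 8200.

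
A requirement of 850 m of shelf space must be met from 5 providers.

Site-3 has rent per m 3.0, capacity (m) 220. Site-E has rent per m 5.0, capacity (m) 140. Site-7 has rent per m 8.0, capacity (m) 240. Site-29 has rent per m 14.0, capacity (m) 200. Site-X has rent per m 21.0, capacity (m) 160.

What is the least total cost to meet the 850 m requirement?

7130

Fill from the cheapest provider first.
Take 220 from Site-3 at 3.0 — need 630 more.
Site-E at 5.0: take all 140 m — 490 still needed.
Site-7 at 8.0: take all 240 m — 250 still needed.
Site-29 (14.0): use full 200 — 50 m to go.
Site-X at 21.0: take 50 of its 160 — requirement met.
Cost = 220×3.0 + 140×5.0 + 240×8.0 + 200×14.0 + 50×21.0 = 7130.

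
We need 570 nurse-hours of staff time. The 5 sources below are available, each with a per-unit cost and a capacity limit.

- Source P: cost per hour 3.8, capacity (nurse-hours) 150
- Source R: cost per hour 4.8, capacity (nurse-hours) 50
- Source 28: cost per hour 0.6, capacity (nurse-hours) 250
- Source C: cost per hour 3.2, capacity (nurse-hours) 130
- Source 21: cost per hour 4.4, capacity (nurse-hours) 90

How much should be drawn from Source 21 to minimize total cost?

Fill from the cheapest source first.
Source 28 (0.6): use full 250 ; 320 nurse-hours to go.
Source C at 3.2: take all 130 nurse-hours ; 190 still needed.
Source P at 3.8: take all 150 nurse-hours ; 40 still needed.
Take 40 from Source 21 at 4.4 to finish.
Source R: unused.

40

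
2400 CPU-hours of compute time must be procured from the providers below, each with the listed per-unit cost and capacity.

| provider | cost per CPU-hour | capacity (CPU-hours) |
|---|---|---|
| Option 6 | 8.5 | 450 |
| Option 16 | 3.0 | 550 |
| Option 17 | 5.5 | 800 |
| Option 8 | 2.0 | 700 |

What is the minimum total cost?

10425

Cheapest first:
Take 700 from Option 8 at 2.0 → need 1700 more.
Option 16 at 3.0: take all 550 CPU-hours → 1150 still needed.
Option 17 (5.5): use full 800 → 350 CPU-hours to go.
Option 6 at 8.5: take 350 of its 450 → requirement met.
Cost = 700×2.0 + 550×3.0 + 800×5.5 + 350×8.5 = 10425.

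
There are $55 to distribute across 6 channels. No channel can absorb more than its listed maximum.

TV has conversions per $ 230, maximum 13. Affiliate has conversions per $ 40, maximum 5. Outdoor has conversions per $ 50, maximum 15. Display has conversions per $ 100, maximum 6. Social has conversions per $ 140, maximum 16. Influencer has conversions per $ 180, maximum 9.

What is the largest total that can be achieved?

8000

Highest conversions per $ first: TV 230 > Influencer 180 > Social 140 > Display 100 > Outdoor 50 > Affiliate 40.
TV: +13 to 13 (cap) — 42 left.
Influencer takes 9 to reach its cap of 9 — 33 left.
Social takes 16 to reach its cap of 16 — 17 left.
Give Display 6 to hit its cap of 6 — 11 left.
Outdoor: +11 (room for 15) → 11. Pool exhausted.
Total = 230×13 + 50×11 + 100×6 + 140×16 + 180×9 = 8000.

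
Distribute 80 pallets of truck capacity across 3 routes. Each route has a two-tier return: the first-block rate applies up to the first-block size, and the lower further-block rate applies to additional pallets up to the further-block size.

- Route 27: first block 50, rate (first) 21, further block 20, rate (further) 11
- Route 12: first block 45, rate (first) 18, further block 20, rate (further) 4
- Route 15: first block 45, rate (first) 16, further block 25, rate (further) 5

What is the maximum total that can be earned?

1590

Treat each block as its own option and order by rate: Route 27/tier1 21 > Route 12/tier1 18 > Route 15/tier1 16 > Route 27/tier2 11 > Route 15/tier2 5 > Route 12/tier2 4.
Route 27/tier1 (21): +50 → 30 left.
30 remain; put them into Route 12 tier1 at 18.
Total = 21×50 + 18×30 = 1590.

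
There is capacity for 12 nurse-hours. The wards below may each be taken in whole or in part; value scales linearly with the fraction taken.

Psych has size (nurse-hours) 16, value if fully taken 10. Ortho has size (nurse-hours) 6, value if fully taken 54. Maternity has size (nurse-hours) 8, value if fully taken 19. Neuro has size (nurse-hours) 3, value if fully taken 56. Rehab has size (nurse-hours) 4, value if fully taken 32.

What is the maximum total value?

Best value per unit of size first: Neuro 56/3≈18.7, Ortho 54/6≈9, Rehab 32/4≈8, Maternity 19/8≈2.38, Psych 10/16≈0.625.
Neuro: take in full, 3 nurse-hours for value 56 → 9 left.
All 6 nurse-hours of Ortho fit (value 54) → 3 remain.
Fill the last 3 nurse-hours with part of Rehab: 3/4 of it earns 24.
Total value = 134.

134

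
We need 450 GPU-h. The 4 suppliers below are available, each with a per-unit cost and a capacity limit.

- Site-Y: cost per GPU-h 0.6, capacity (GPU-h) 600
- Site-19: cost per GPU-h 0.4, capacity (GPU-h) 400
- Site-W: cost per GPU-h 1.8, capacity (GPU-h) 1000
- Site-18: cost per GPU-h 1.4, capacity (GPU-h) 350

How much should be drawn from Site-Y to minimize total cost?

Fill from the cheapest supplier first.
Site-19 at 0.4: take all 400 GPU-h — 50 still needed.
Take 50 from Site-Y at 0.6 to finish.
Site-18, Site-W: unused.

50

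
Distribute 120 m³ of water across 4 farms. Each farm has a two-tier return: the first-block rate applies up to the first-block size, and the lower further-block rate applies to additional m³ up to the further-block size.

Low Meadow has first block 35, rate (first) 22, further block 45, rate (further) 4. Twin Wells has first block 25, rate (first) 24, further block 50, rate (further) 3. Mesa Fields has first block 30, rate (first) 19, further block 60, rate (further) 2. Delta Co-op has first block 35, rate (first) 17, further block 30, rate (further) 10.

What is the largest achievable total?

Treat each block as its own option and order by rate: Twin Wells/first 24 > Low Meadow/first 22 > Mesa Fields/first 19 > Delta Co-op/first 17 > Delta Co-op/second 10 > Low Meadow/second 4 > Twin Wells/second 3 > Mesa Fields/second 2.
Twin Wells first at 24: fill all 25 ; 95 left.
Low Meadow/first (22): +35 ; 60 left.
Mesa Fields/first (19): +30 ; 30 left.
Delta Co-op/first: +30 of 35 at 17; pool empty.
Total = 24×25 + 22×35 + 19×30 + 17×30 = 2450.

2450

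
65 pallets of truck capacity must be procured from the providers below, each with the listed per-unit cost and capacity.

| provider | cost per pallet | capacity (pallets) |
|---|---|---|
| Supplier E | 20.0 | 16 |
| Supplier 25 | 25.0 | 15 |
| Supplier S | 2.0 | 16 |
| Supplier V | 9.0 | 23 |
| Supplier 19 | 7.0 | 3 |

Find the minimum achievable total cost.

755

Fill from the cheapest provider first.
Take 16 from Supplier S at 2.0 ; need 49 more.
Supplier 19 at 7.0: take all 3 pallets ; 46 still needed.
Supplier V (9.0): use full 23 ; 23 pallets to go.
Supplier E at 20.0: take all 16 pallets ; 7 still needed.
Take 7 from Supplier 25 at 25.0 to finish.
Cost = 16×2.0 + 3×7.0 + 23×9.0 + 16×20.0 + 7×25.0 = 755.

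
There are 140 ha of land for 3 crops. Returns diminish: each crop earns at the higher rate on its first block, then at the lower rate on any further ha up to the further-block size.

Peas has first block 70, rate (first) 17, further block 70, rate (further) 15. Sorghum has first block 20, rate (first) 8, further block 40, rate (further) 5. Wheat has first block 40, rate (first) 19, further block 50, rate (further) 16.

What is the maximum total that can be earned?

Treat each block as its own option and order by rate: Wheat/tier1 19 > Peas/tier1 17 > Wheat/tier2 16 > Peas/tier2 15 > Sorghum/tier1 8 > Sorghum/tier2 5.
Wheat tier1 at 19: fill all 40 — 100 left.
Peas tier1 at 17: fill all 70 — 30 left.
Wheat/tier2: +30 of 50 at 16; pool empty.
Total = 19×40 + 17×70 + 16×30 = 2430.

2430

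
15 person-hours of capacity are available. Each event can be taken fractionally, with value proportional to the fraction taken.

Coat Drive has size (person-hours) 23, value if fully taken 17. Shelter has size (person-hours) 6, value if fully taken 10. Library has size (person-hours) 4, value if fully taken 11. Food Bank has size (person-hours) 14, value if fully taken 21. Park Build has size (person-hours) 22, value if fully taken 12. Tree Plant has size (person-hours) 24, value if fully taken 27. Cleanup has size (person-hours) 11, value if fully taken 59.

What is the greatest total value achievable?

70

Sort by value density: Cleanup 59/11≈5.36, Library 11/4≈2.75, Shelter 10/6≈1.67, Food Bank 21/14≈1.5, Tree Plant 27/24≈1.12, Coat Drive 17/23≈0.739, Park Build 12/22≈0.545.
All 11 person-hours of Cleanup fit (value 59) ; 4 remain.
All 4 person-hours of Library fit (value 11) ; 0 remain.
Total value = 70.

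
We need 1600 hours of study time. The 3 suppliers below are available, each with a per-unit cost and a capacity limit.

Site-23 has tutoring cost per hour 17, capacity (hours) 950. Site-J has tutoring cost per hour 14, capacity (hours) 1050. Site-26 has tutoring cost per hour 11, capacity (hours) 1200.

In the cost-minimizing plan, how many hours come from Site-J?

400

Fill from the cheapest supplier first.
Site-26 (11): use full 1200 → 400 hours to go.
Take 400 from Site-J at 14 to finish.
Site-23: unused.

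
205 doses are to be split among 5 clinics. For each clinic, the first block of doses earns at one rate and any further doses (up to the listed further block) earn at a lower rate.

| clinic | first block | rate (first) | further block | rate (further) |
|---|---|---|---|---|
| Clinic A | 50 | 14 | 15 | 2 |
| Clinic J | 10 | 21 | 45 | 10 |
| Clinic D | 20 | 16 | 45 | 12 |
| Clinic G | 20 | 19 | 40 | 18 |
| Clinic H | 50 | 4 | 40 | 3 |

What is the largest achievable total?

Rank every tier by rate: Clinic J/T1 21 > Clinic G/T1 19 > Clinic G/T2 18 > Clinic D/T1 16 > Clinic A/T1 14 > Clinic D/T2 12 > Clinic J/T2 10 > Clinic H/T1 4 > Clinic H/T2 3 > Clinic A/T2 2.
Clinic J/T1 (21): +10 — 195 left.
Clinic G/T1 (19): +20 — 175 left.
Clinic G/T2 (18): +40 — 135 left.
Clinic D T1 at 16: fill all 20 — 115 left.
Clinic A/T1 (14): +50 — 65 left.
Clinic D/T2 (12): +45 — 20 left.
Clinic J T2 at 10: only 20 left, fill 20.
Total = 21×10 + 19×20 + 18×40 + 16×20 + 14×50 + 12×45 + 10×20 = 3070.

3070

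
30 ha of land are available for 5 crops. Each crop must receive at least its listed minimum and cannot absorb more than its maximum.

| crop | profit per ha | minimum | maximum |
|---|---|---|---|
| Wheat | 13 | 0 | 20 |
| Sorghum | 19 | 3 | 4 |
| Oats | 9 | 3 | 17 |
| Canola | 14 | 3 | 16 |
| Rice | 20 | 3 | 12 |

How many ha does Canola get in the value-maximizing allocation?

Meeting every minimum uses 0+3+3+3+3 = 12 ha, leaving 18.
Rank by profit per ha: Rice 20 > Sorghum 19 > Canola 14 > Wheat 13 > Oats 9.
Rice takes 9 more to reach its cap of 12 ; 9 left.
Sorghum takes 1 more to reach its cap of 4 ; 8 left.
Canola: +8 (room for 13) → 11. Pool exhausted.

11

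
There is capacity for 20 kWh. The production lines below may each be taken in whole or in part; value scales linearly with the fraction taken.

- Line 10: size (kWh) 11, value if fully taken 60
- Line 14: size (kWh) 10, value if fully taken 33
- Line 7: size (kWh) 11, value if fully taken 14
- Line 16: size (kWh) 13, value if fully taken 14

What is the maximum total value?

Rank by value-to-size ratio: Line 10 60/11≈5.45, Line 14 33/10≈3.3, Line 7 14/11≈1.27, Line 16 14/13≈1.08.
Line 10: take in full, 11 kWh for value 60 → 9 left.
Fill the last 9 kWh with part of Line 14: 9/10 of it earns 29.7.
Total value = 89.7.

89.7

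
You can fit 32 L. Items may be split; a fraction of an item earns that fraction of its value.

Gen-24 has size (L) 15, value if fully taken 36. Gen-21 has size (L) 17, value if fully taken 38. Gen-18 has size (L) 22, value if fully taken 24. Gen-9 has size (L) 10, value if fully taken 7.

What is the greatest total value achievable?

74

Best value per unit of size first: Gen-24 36/15≈2.4, Gen-21 38/17≈2.24, Gen-18 24/22≈1.09, Gen-9 7/10≈0.7.
All 15 L of Gen-24 fit (value 36) → 17 remain.
All 17 L of Gen-21 fit (value 38) → 0 remain.
Total value = 74.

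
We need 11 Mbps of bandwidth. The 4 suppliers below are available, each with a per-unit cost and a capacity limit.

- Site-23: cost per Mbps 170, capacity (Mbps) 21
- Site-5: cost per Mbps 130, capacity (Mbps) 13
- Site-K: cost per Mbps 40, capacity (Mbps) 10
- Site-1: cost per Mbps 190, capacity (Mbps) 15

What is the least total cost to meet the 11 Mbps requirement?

Fill from the cheapest supplier first.
Site-K at 40: take all 10 Mbps — 1 still needed.
Take 1 from Site-5 at 130 to finish.
Site-23, Site-1: unused.
Cost = 10×40 + 1×130 = 530.

530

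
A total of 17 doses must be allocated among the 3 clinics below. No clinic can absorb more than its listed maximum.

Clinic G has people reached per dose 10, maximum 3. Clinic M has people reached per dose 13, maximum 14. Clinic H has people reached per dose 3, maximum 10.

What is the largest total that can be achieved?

212

Order the clinics by people reached per dose: Clinic M 13 > Clinic G 10 > Clinic H 3.
Give Clinic M 14 to hit its cap of 14 → 3 left.
Give Clinic G 3 to hit its cap of 3 → 0 left.
Total = 10×3 + 13×14 = 212.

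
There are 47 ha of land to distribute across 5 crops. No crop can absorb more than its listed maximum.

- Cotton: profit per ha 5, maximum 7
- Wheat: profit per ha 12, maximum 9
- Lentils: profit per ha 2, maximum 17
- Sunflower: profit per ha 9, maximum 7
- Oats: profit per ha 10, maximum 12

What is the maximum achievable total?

Order the crops by profit per ha: Wheat 12 > Oats 10 > Sunflower 9 > Cotton 5 > Lentils 2.
Give Wheat 9 to hit its cap of 9 → 38 left.
Oats: +12 to 12 (cap) → 26 left.
Sunflower: +7 to 7 (cap) → 19 left.
Cotton takes 7 to reach its cap of 7 → 12 left.
Lentils has room for 17 but only 12 remain, so it gets 12.
Total = 5×7 + 12×9 + 2×12 + 9×7 + 10×12 = 350.

350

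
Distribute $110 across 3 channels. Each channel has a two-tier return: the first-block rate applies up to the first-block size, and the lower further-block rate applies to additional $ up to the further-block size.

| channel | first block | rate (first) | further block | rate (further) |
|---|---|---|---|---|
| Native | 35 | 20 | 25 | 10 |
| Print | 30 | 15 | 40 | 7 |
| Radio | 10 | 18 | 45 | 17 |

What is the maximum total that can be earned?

Rank every tier by rate: Native/T1 20 > Radio/T1 18 > Radio/T2 17 > Print/T1 15 > Native/T2 10 > Print/T2 7.
Native T1 at 20: fill all 35 ; 75 left.
Radio T1 at 18: fill all 10 ; 65 left.
Fill Radio T2 block (45 at 17) ; 20 left.
20 remain; put them into Print T1 at 15.
Total = 20×35 + 18×10 + 17×45 + 15×20 = 1945.

1945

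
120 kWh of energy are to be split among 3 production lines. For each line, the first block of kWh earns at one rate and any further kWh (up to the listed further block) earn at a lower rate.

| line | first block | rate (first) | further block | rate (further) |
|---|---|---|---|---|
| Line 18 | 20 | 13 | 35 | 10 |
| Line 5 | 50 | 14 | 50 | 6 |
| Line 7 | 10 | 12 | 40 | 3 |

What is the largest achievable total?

Rank every tier by rate: Line 5/T1 14 > Line 18/T1 13 > Line 7/T1 12 > Line 18/T2 10 > Line 5/T2 6 > Line 7/T2 3.
Line 5 T1 at 14: fill all 50 — 70 left.
Line 18 T1 at 13: fill all 20 — 50 left.
Fill Line 7 T1 block (10 at 12) — 40 left.
Line 18 T2 at 10: fill all 35 — 5 left.
5 remain; put them into Line 5 T2 at 6.
Total = 14×50 + 13×20 + 12×10 + 10×35 + 6×5 = 1460.

1460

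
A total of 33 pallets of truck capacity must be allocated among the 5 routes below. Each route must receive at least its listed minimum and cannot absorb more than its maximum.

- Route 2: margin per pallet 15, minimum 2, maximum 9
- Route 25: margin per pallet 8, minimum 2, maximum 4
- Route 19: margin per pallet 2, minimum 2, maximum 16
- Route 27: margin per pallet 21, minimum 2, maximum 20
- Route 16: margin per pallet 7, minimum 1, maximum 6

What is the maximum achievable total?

Meeting every minimum uses 2+2+2+2+1 = 9 pallets, leaving 24.
Highest margin per pallet first: Route 27 21 > Route 2 15 > Route 25 8 > Route 16 7 > Route 19 2.
Route 27: +18 to 20 (cap) ; 6 left.
Only 6 left; Route 2 takes them to reach 8.
Total = 15×8 + 8×2 + 2×2 + 21×20 + 7×1 = 567.

567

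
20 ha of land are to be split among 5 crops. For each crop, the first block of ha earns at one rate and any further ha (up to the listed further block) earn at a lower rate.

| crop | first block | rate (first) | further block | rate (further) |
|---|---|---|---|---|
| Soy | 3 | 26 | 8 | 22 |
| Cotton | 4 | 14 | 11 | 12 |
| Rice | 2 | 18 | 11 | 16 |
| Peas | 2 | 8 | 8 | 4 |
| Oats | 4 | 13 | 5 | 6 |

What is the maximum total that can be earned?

402

Order all 10 blocks by rate: Soy/first 26 > Soy/second 22 > Rice/first 18 > Rice/second 16 > Cotton/first 14 > Oats/first 13 > Cotton/second 12 > Peas/first 8 > Oats/second 6 > Peas/second 4.
Soy/first (26): +3 — 17 left.
Soy/second (22): +8 — 9 left.
Fill Rice first block (2 at 18) — 7 left.
7 remain; put them into Rice second at 16.
Total = 26×3 + 22×8 + 18×2 + 16×7 = 402.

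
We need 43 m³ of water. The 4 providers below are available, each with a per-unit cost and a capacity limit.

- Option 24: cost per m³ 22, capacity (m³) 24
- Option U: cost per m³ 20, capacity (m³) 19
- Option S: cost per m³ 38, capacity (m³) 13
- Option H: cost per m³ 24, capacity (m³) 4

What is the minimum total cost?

Use providers in increasing cost order.
Option U (20): use full 19 — 24 m³ to go.
Option 24 at 22: take all 24 m³ — 0 still needed.
Option H, Option S: unused.
Cost = 19×20 + 24×22 = 908.

908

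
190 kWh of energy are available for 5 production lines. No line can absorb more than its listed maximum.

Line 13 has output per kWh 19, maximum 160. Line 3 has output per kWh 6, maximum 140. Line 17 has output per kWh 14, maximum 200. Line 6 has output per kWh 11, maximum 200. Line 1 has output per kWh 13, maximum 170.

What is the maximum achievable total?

Highest output per kWh first: Line 13 19 > Line 17 14 > Line 1 13 > Line 6 11 > Line 3 6.
Line 13 takes 160 to reach its cap of 160 → 30 left.
Only 30 left; Line 17 takes them to reach 30.
Total = 19×160 + 14×30 = 3460.

3460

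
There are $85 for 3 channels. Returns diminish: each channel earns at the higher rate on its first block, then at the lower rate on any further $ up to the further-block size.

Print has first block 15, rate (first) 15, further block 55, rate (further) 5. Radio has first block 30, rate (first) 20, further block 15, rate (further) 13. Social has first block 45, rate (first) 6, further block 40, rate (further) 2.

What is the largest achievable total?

1170

Rank every tier by rate: Radio/tier1 20 > Print/tier1 15 > Radio/tier2 13 > Social/tier1 6 > Print/tier2 5 > Social/tier2 2.
Radio/tier1 (20): +30 → 55 left.
Print tier1 at 15: fill all 15 → 40 left.
Radio/tier2 (13): +15 → 25 left.
Social/tier1: +25 of 45 at 6; pool empty.
Total = 20×30 + 15×15 + 13×15 + 6×25 = 1170.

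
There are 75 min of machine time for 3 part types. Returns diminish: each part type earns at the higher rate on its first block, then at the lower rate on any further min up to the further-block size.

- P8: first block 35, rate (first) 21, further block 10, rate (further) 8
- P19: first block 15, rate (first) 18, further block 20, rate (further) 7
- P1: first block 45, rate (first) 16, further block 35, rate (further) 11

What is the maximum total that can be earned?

Treat each block as its own option and order by rate: P8/T1 21 > P19/T1 18 > P1/T1 16 > P1/T2 11 > P8/T2 8 > P19/T2 7.
Fill P8 T1 block (35 at 21) — 40 left.
Fill P19 T1 block (15 at 18) — 25 left.
25 remain; put them into P1 T1 at 16.
Total = 21×35 + 18×15 + 16×25 = 1405.

1405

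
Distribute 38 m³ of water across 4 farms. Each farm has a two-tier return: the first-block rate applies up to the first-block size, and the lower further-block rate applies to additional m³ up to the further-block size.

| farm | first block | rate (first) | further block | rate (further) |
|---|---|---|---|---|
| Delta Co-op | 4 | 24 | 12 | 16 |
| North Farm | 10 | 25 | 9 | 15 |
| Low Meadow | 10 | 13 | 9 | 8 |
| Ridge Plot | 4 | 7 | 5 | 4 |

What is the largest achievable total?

712

Rank every tier by rate: North Farm/first 25 > Delta Co-op/first 24 > Delta Co-op/second 16 > North Farm/second 15 > Low Meadow/first 13 > Low Meadow/second 8 > Ridge Plot/first 7 > Ridge Plot/second 4.
North Farm first at 25: fill all 10 ; 28 left.
Delta Co-op first at 24: fill all 4 ; 24 left.
Delta Co-op/second (16): +12 ; 12 left.
North Farm second at 15: fill all 9 ; 3 left.
Low Meadow/first: +3 of 10 at 13; pool empty.
Total = 25×10 + 24×4 + 16×12 + 15×9 + 13×3 = 712.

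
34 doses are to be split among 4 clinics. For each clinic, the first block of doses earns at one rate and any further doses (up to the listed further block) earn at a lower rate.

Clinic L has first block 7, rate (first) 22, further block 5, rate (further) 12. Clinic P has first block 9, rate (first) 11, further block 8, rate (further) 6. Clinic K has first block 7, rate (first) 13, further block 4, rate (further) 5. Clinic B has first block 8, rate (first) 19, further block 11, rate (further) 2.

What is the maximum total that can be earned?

534

Order all 8 blocks by rate: Clinic L/T1 22 > Clinic B/T1 19 > Clinic K/T1 13 > Clinic L/T2 12 > Clinic P/T1 11 > Clinic P/T2 6 > Clinic K/T2 5 > Clinic B/T2 2.
Clinic L/T1 (22): +7 — 27 left.
Clinic B T1 at 19: fill all 8 — 19 left.
Clinic K/T1 (13): +7 — 12 left.
Fill Clinic L T2 block (5 at 12) — 7 left.
7 remain; put them into Clinic P T1 at 11.
Total = 22×7 + 19×8 + 13×7 + 12×5 + 11×7 = 534.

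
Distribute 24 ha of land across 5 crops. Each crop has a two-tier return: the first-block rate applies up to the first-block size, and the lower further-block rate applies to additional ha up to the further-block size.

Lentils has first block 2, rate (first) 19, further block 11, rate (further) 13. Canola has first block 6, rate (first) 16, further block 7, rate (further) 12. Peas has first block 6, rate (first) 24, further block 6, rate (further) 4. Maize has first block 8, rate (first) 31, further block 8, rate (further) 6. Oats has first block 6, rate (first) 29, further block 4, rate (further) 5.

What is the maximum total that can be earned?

Rank every tier by rate: Maize/first 31 > Oats/first 29 > Peas/first 24 > Lentils/first 19 > Canola/first 16 > Lentils/second 13 > Canola/second 12 > Maize/second 6 > Oats/second 5 > Peas/second 4.
Maize/first (31): +8 ; 16 left.
Oats first at 29: fill all 6 ; 10 left.
Fill Peas first block (6 at 24) ; 4 left.
Fill Lentils first block (2 at 19) ; 2 left.
Canola first at 16: only 2 left, fill 2.
Total = 31×8 + 29×6 + 24×6 + 19×2 + 16×2 = 636.

636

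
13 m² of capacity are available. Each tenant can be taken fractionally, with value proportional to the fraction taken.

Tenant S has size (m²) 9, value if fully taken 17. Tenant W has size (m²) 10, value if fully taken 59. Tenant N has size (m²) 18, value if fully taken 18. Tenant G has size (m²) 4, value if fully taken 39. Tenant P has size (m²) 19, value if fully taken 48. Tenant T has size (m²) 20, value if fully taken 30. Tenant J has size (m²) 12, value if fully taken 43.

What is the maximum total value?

92.1

Rank by value-to-size ratio: Tenant G 39/4≈9.75, Tenant W 59/10≈5.9, Tenant J 43/12≈3.58, Tenant P 48/19≈2.53, Tenant S 17/9≈1.89, Tenant T 30/20≈1.5, Tenant N 18/18≈1.
Tenant G: take in full, 4 m² for value 39 ; 9 left.
Only 9 m² remain; take 9/10 of Tenant W for value 59×9/10 = 53.1.
Total value = 92.1.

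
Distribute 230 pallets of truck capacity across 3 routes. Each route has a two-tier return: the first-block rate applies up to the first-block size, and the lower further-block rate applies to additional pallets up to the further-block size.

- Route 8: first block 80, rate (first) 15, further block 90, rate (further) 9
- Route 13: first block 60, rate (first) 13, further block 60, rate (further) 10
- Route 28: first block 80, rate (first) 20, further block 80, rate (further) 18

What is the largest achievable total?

Treat each block as its own option and order by rate: Route 28/tier1 20 > Route 28/tier2 18 > Route 8/tier1 15 > Route 13/tier1 13 > Route 13/tier2 10 > Route 8/tier2 9.
Route 28/tier1 (20): +80 ; 150 left.
Route 28/tier2 (18): +80 ; 70 left.
Route 8 tier1 at 15: only 70 left, fill 70.
Total = 20×80 + 18×80 + 15×70 = 4090.

4090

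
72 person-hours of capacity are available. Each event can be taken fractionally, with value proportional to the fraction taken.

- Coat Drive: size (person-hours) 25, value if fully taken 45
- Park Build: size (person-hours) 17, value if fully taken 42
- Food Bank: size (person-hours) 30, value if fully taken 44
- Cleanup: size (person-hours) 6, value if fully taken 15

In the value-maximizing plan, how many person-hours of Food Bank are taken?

24

Best value per unit of size first: Cleanup 15/6≈2.5, Park Build 42/17≈2.47, Coat Drive 45/25≈1.8, Food Bank 44/30≈1.47.
Cleanup: take in full, 6 person-hours for value 15 ; 66 left.
Take all of Park Build (17 person-hours, value 42) ; 49 person-hours left.
Coat Drive: take in full, 25 person-hours for value 45 ; 24 left.
Fill the last 24 person-hours with part of Food Bank: 24/30 of it earns 35.2.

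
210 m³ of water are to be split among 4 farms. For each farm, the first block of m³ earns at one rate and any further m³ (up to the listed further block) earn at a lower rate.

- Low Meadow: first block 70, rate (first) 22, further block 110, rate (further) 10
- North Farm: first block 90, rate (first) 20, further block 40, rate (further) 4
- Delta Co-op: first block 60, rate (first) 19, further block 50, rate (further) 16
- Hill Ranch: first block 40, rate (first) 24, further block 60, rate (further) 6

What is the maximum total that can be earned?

Order all 8 blocks by rate: Hill Ranch/first 24 > Low Meadow/first 22 > North Farm/first 20 > Delta Co-op/first 19 > Delta Co-op/second 16 > Low Meadow/second 10 > Hill Ranch/second 6 > North Farm/second 4.
Fill Hill Ranch first block (40 at 24) ; 170 left.
Low Meadow/first (22): +70 ; 100 left.
Fill North Farm first block (90 at 20) ; 10 left.
Delta Co-op first at 19: only 10 left, fill 10.
Total = 24×40 + 22×70 + 20×90 + 19×10 = 4490.

4490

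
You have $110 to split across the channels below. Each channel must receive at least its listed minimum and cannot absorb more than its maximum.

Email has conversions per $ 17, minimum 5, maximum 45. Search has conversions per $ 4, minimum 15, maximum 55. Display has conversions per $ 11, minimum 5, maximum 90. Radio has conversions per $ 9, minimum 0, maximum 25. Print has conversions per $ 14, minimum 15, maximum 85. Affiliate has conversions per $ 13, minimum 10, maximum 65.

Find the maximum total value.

Meeting every minimum uses 5+15+5+0+15+10 = 50 $, leaving 60.
Order the channels by conversions per $: Email 17 > Print 14 > Affiliate 13 > Display 11 > Radio 9 > Search 4.
Email: +40 to 45 (cap) → 20 left.
Print has room for 70 more but only 20 remain, so it gets 35.
Total = 17×45 + 4×15 + 11×5 + 14×35 + 13×10 = 1500.

1500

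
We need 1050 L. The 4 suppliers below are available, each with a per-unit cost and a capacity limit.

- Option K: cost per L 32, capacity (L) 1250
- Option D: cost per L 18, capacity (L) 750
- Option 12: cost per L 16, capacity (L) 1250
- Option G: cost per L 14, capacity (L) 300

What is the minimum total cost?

Use suppliers in increasing cost order.
Option G (14): use full 300 → 750 L to go.
Option 12 at 16: take 750 of its 1250 → requirement met.
Option D, Option K: unused.
Cost = 300×14 + 750×16 = 16200.

16200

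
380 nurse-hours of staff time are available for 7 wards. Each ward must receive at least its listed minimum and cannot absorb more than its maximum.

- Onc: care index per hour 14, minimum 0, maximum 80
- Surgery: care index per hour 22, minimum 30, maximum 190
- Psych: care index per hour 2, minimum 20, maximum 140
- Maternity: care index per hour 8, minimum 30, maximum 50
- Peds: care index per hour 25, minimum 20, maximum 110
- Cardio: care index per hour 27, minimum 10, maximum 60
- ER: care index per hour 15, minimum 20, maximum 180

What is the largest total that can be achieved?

8030

Meeting every minimum uses 0+30+20+30+20+10+20 = 130 nurse-hours, leaving 250.
Highest care index per hour first: Cardio 27 > Peds 25 > Surgery 22 > ER 15 > Onc 14 > Maternity 8 > Psych 2.
Give Cardio 50 more to hit its cap of 60 → 200 left.
Peds: +90 to 110 (cap) → 110 left.
Surgery: +110 (room for 160) → 140. Pool exhausted.
Total = 22×140 + 2×20 + 8×30 + 25×110 + 27×60 + 15×20 = 8030.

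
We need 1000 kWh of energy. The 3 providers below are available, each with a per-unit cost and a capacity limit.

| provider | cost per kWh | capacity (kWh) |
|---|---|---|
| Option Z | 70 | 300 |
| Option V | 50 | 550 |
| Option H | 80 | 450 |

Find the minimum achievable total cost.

Use providers in increasing cost order.
Take 550 from Option V at 50 ; need 450 more.
Option Z at 70: take all 300 kWh ; 150 still needed.
Option H (80): take the remaining 150 ; done.
Cost = 550×50 + 300×70 + 150×80 = 60500.

60500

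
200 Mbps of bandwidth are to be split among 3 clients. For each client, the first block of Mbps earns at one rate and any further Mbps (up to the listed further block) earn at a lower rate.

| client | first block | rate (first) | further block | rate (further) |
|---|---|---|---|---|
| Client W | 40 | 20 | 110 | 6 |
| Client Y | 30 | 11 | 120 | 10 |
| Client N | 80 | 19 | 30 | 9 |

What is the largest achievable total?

3150

Treat each block as its own option and order by rate: Client W/tier1 20 > Client N/tier1 19 > Client Y/tier1 11 > Client Y/tier2 10 > Client N/tier2 9 > Client W/tier2 6.
Client W tier1 at 20: fill all 40 → 160 left.
Client N/tier1 (19): +80 → 80 left.
Client Y/tier1 (11): +30 → 50 left.
Client Y tier2 at 10: only 50 left, fill 50.
Total = 20×40 + 19×80 + 11×30 + 10×50 = 3150.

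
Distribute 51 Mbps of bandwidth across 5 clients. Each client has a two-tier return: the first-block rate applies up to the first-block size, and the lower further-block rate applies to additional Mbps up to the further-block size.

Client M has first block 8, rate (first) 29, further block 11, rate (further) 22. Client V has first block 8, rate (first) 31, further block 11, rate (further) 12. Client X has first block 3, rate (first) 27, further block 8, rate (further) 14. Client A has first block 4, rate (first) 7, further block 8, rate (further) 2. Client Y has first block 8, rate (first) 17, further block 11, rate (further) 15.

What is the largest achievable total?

Treat each block as its own option and order by rate: Client V/tier1 31 > Client M/tier1 29 > Client X/tier1 27 > Client M/tier2 22 > Client Y/tier1 17 > Client Y/tier2 15 > Client X/tier2 14 > Client V/tier2 12 > Client A/tier1 7 > Client A/tier2 2.
Fill Client V tier1 block (8 at 31) — 43 left.
Fill Client M tier1 block (8 at 29) — 35 left.
Client X/tier1 (27): +3 — 32 left.
Client M/tier2 (22): +11 — 21 left.
Client Y tier1 at 17: fill all 8 — 13 left.
Client Y tier2 at 15: fill all 11 — 2 left.
Client X/tier2: +2 of 8 at 14; pool empty.
Total = 31×8 + 29×8 + 27×3 + 22×11 + 17×8 + 15×11 + 14×2 = 1132.

1132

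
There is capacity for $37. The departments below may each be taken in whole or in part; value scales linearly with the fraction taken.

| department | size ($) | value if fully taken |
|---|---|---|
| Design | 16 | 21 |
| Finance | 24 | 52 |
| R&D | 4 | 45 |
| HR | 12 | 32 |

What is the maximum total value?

122.5

Sort by value density: R&D 45/4≈11.2, HR 32/12≈2.67, Finance 52/24≈2.17, Design 21/16≈1.31.
All 4 $ of R&D fit (value 45) → 33 remain.
Take all of HR (12 $, value 32) → 21 $ left.
Fill the last 21 $ with part of Finance: 21/24 of it earns 45.5.
Total value = 122.5.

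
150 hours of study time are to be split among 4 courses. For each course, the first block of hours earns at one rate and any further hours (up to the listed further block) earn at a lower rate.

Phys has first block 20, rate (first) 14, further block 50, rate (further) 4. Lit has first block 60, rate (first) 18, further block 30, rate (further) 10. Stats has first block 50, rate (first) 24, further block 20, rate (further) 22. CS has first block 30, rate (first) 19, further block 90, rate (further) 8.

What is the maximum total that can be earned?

3110

Order all 8 blocks by rate: Stats/tier1 24 > Stats/tier2 22 > CS/tier1 19 > Lit/tier1 18 > Phys/tier1 14 > Lit/tier2 10 > CS/tier2 8 > Phys/tier2 4.
Fill Stats tier1 block (50 at 24) ; 100 left.
Stats/tier2 (22): +20 ; 80 left.
CS/tier1 (19): +30 ; 50 left.
Lit tier1 at 18: only 50 left, fill 50.
Total = 24×50 + 22×20 + 19×30 + 18×50 = 3110.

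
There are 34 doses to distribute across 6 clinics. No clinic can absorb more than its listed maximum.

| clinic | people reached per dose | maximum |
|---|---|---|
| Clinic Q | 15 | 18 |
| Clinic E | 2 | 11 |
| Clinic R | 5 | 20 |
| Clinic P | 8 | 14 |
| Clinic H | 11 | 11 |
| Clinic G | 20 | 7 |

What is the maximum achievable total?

509

Highest people reached per dose first: Clinic G 20 > Clinic Q 15 > Clinic H 11 > Clinic P 8 > Clinic R 5 > Clinic E 2.
Clinic G: +7 to 7 (cap) ; 27 left.
Clinic Q: +18 to 18 (cap) ; 9 left.
Clinic H has room for 11 but only 9 remain, so it gets 9.
Total = 15×18 + 11×9 + 20×7 = 509.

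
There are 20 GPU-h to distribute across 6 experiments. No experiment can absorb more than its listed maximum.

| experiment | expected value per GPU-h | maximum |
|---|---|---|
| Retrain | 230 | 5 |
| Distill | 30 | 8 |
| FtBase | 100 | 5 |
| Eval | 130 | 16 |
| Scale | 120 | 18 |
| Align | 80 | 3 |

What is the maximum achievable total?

3100

Rank by expected value per GPU-h: Retrain 230 > Eval 130 > Scale 120 > FtBase 100 > Align 80 > Distill 30.
Give Retrain 5 to hit its cap of 5 ; 15 left.
Eval: +15 (room for 16) → 15. Pool exhausted.
Total = 230×5 + 130×15 = 3100.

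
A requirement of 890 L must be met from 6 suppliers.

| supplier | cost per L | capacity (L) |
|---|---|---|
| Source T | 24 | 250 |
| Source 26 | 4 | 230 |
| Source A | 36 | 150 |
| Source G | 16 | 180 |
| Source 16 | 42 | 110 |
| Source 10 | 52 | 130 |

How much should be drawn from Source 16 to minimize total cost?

Cheapest first:
Take 230 from Source 26 at 4 ; need 660 more.
Source G (16): use full 180 ; 480 L to go.
Take 250 from Source T at 24 ; need 230 more.
Source A at 36: take all 150 L ; 80 still needed.
Source 16 (42): take the remaining 80 ; done.
Source 10: unused.

80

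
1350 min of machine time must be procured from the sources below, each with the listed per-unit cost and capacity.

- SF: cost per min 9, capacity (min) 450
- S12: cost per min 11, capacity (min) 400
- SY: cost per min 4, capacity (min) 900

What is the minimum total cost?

7650

Use sources in increasing cost order.
SY (4): use full 900 — 450 min to go.
SF (9): use full 450 — 0 min to go.
S12: unused.
Cost = 900×4 + 450×9 = 7650.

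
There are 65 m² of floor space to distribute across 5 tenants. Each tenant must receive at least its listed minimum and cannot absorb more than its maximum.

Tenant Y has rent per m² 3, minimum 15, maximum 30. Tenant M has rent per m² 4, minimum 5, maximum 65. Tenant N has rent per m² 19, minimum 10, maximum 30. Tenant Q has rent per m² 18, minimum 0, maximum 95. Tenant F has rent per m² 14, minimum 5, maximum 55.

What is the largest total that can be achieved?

Meeting every minimum uses 15+5+10+0+5 = 35 m², leaving 30.
Rank by rent per m²: Tenant N 19 > Tenant Q 18 > Tenant F 14 > Tenant M 4 > Tenant Y 3.
Give Tenant N 20 more to hit its cap of 30 — 10 left.
Only 10 left; Tenant Q takes them to reach 10.
Total = 3×15 + 4×5 + 19×30 + 18×10 + 14×5 = 885.

885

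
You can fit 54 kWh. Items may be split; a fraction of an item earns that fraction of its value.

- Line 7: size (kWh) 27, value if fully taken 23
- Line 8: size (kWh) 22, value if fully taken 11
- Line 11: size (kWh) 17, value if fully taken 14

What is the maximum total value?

42

Rank by value-to-size ratio: Line 7 23/27≈0.852, Line 11 14/17≈0.824, Line 8 11/22≈0.5.
Line 7: take in full, 27 kWh for value 23 — 27 left.
Line 11: take in full, 17 kWh for value 14 — 10 left.
10 kWh left: a 10/22 share of Line 8 gives 11×10/22 = 5.
Total value = 42.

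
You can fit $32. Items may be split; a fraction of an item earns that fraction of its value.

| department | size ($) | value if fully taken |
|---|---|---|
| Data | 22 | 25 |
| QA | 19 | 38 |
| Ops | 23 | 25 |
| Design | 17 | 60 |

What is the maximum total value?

Rank by value-to-size ratio: Design 60/17≈3.53, QA 38/19≈2, Data 25/22≈1.14, Ops 25/23≈1.09.
All 17 $ of Design fit (value 60) → 15 remain.
Fill the last 15 $ with part of QA: 15/19 of it earns 30.
Total value = 90.

90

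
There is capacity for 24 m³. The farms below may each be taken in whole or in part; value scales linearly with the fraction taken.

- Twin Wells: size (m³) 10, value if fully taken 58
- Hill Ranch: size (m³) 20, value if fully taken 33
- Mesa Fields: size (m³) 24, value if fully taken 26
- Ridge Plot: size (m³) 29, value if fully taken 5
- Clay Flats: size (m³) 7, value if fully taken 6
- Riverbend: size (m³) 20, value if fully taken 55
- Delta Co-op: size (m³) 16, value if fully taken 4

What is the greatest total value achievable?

Rank by value-to-size ratio: Twin Wells 58/10≈5.8, Riverbend 55/20≈2.75, Hill Ranch 33/20≈1.65, Mesa Fields 26/24≈1.08, Clay Flats 6/7≈0.857, Delta Co-op 4/16≈0.25, Ridge Plot 5/29≈0.172.
All 10 m³ of Twin Wells fit (value 58) ; 14 remain.
Fill the last 14 m³ with part of Riverbend: 14/20 of it earns 38.5.
Total value = 96.5.

96.5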